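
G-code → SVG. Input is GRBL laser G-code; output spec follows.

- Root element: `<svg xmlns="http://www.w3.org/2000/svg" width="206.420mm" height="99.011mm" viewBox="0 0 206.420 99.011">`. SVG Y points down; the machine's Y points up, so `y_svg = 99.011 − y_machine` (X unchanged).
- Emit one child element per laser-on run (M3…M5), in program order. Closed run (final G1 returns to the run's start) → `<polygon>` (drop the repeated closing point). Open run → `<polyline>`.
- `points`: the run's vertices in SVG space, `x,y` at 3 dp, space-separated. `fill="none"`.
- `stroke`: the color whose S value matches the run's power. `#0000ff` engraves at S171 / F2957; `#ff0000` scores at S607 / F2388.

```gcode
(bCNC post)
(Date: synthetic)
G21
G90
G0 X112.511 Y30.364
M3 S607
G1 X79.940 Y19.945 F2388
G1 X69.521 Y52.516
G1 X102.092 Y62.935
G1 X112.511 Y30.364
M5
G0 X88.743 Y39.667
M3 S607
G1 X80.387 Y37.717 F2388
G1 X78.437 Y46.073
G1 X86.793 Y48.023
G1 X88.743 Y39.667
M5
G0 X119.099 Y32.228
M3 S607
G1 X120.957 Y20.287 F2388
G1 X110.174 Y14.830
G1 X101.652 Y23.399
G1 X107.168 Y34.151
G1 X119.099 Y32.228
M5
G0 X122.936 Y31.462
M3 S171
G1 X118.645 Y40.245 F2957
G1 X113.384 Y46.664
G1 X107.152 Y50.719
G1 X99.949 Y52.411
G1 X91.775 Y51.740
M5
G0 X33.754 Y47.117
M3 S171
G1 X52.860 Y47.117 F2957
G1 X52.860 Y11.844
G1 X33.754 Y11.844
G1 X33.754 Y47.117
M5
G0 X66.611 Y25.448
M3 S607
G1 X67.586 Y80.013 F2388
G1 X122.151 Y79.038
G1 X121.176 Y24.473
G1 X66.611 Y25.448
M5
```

<svg xmlns="http://www.w3.org/2000/svg" width="206.420mm" height="99.011mm" viewBox="0 0 206.420 99.011">
  <polygon points="112.511,68.647 79.940,79.066 69.521,46.495 102.092,36.076" fill="none" stroke="#ff0000"/>
  <polygon points="88.743,59.344 80.387,61.294 78.437,52.938 86.793,50.988" fill="none" stroke="#ff0000"/>
  <polygon points="119.099,66.783 120.957,78.724 110.174,84.181 101.652,75.612 107.168,64.860" fill="none" stroke="#ff0000"/>
  <polyline points="122.936,67.549 118.645,58.766 113.384,52.347 107.152,48.292 99.949,46.600 91.775,47.271" fill="none" stroke="#0000ff"/>
  <polygon points="33.754,51.894 52.860,51.894 52.860,87.167 33.754,87.167" fill="none" stroke="#0000ff"/>
  <polygon points="66.611,73.563 67.586,18.998 122.151,19.973 121.176,74.538" fill="none" stroke="#ff0000"/>
</svg>

Machine Y-up, SVG Y-down with viewBox height 99.011, so y_svg = 99.011 − y_machine; X carries over.

Run 1: the run's S607 means `#ff0000` (score). The run returns to its start, so emit a `<polygon>` with points (Y-flipped): 112.511,68.647 79.940,79.066 69.521,46.495 102.092,36.076.

Run 2: S607 ⇒ score layer `#ff0000`. The run returns to its start, so emit a `<polygon>` with points (Y-flipped): 88.743,59.344 80.387,61.294 78.437,52.938 86.793,50.988.

Run 3: the run's S607 means `#ff0000` (score). The run returns to its start, so emit a `<polygon>` with points (Y-flipped): 119.099,66.783 120.957,78.724 110.174,84.181 101.652,75.612 107.168,64.860.

Run 4: power S171 maps to stroke `#0000ff` (engrave). The run is open, so emit a `<polyline>` with points (Y-flipped): 122.936,67.549 118.645,58.766 113.384,52.347 107.152,48.292 99.949,46.600 91.775,47.271.

Run 5: the run's S171 means `#0000ff` (engrave). The run returns to its start, so emit a `<polygon>` with points (Y-flipped): 33.754,51.894 52.860,51.894 52.860,87.167 33.754,87.167.

Run 6: power S607 maps to stroke `#ff0000` (score). The run returns to its start, so emit a `<polygon>` with points (Y-flipped): 66.611,73.563 67.586,18.998 122.151,19.973 121.176,74.538.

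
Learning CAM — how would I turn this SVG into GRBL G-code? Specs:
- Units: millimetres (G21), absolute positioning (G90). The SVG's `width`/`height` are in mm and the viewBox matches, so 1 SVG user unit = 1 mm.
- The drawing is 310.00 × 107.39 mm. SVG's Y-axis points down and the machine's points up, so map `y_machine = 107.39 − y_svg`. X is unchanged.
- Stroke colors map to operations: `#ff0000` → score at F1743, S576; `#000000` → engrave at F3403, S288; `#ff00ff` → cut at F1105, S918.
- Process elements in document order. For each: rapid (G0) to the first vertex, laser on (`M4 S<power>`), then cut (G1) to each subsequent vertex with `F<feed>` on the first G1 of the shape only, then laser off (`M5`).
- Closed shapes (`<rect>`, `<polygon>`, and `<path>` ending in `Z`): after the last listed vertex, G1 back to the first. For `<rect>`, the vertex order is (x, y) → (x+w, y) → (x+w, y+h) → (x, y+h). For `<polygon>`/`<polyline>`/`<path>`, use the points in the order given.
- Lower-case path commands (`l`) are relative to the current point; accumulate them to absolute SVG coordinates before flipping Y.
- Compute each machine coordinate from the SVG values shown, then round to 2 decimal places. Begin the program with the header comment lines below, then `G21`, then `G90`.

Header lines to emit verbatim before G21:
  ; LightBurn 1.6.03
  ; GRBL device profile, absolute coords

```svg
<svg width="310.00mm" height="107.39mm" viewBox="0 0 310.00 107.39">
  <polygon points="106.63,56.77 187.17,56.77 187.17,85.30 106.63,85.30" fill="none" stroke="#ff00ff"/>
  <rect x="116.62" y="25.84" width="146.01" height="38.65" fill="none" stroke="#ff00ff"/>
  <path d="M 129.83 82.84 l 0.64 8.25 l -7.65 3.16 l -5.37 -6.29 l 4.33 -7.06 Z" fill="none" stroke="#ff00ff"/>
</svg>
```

1 u = 1 mm; y_m = 107.39 − y.

[1] `<polygon>` rectangle, #ff00ff→cut S918 F1105: (106.63,50.62) → (187.17,50.62) → (187.17,22.09) → (106.63,22.09) → (106.63,50.62) (closed)

[2] `<rect>` rectangle, #ff00ff→cut S918 F1105: (116.62,81.55) → (262.63,81.55) → (262.63,42.90) → (116.62,42.90) → (116.62,81.55) (closed)

[3] `<path>` regular polygon, #ff00ff→cut S918 F1105: (129.83,24.55) → (130.47,16.30) → (122.82,13.14) → (117.45,19.43) → (121.78,26.49) → (129.83,24.55) (closed)

; LightBurn 1.6.03
; GRBL device profile, absolute coords
G21
G90
G0 X106.63 Y50.62
M4 S918
G1 X187.17 Y50.62 F1105
G1 X187.17 Y22.09
G1 X106.63 Y22.09
G1 X106.63 Y50.62
M5
G0 X116.62 Y81.55
M4 S918
G1 X262.63 Y81.55 F1105
G1 X262.63 Y42.90
G1 X116.62 Y42.90
G1 X116.62 Y81.55
M5
G0 X129.83 Y24.55
M4 S918
G1 X130.47 Y16.30 F1105
G1 X122.82 Y13.14
G1 X117.45 Y19.43
G1 X121.78 Y26.49
G1 X129.83 Y24.55
M5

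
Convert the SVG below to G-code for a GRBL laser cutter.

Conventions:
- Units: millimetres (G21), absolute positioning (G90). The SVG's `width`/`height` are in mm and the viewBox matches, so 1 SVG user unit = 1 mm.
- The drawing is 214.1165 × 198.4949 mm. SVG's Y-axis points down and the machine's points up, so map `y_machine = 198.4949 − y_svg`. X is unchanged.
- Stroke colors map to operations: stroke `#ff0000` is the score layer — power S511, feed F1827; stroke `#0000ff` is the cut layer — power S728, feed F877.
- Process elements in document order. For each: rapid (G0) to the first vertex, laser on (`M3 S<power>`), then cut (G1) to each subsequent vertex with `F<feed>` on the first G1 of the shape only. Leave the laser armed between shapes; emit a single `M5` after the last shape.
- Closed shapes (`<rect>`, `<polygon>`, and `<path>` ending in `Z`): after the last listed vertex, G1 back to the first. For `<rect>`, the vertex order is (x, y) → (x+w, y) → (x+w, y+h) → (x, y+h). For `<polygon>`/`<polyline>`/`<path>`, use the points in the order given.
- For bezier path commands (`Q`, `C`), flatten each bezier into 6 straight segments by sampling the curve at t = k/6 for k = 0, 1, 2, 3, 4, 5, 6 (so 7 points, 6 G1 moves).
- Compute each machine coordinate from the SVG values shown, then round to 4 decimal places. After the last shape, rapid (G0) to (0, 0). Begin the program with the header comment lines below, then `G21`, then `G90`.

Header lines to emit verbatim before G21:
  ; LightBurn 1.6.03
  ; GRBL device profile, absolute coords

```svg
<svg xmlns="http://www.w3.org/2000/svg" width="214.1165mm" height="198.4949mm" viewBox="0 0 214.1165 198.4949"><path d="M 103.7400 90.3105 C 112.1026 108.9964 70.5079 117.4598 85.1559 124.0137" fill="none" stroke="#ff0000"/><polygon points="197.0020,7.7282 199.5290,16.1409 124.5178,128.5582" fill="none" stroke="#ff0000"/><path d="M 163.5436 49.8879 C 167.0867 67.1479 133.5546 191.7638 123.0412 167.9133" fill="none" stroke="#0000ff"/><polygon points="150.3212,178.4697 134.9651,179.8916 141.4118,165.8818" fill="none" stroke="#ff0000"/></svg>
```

; LightBurn 1.6.03
; GRBL device profile, absolute coords
G21
G90
G0 X103.7400 Y108.1844
M3 S511
G1 X104.2499 Y99.6548 F1827
G1 X99.3835 Y92.5981
G1 X92.0909 Y86.7833
G1 X85.3221 Y81.9795
G1 X82.0271 Y77.9558
G1 X85.1559 Y74.4812
G0 X197.0020 Y190.7667
M3 S511
G1 X199.5290 Y182.3540 F1827
G1 X124.5178 Y69.9367
G1 X197.0020 Y190.7667
G0 X163.5436 Y148.6070
M3 S728
G1 X162.5038 Y132.2150 F877
G1 X156.9540 Y105.0366
G1 X148.5636 Y74.1779
G1 X139.0018 Y46.7450
G1 X129.9379 Y29.8442
G1 X123.0412 Y30.5816
G0 X150.3212 Y20.0252
M3 S511
G1 X134.9651 Y18.6033 F1827
G1 X141.4118 Y32.6131
G1 X150.3212 Y20.0252
M5
G0 X0.0000 Y0.0000

1 u = 1 mm; y_m = 198.4949 − y.

[1] `<path>` cubic bezier, #ff0000→score S511 F1827: (103.7400,108.1844) → (104.2499,99.6548) → (99.3835,92.5981) → (92.0909,86.7833) → (85.3221,81.9795) → (82.0271,77.9558) → (85.1559,74.4812)

[2] `<polygon>` closed polygon, #ff0000→score S511 F1827: (197.0020,190.7667) → (199.5290,182.3540) → (124.5178,69.9367) → (197.0020,190.7667) (closed)

[3] `<path>` cubic bezier, #0000ff→cut S728 F877: (163.5436,148.6070) → (162.5038,132.2150) → (156.9540,105.0366) → (148.5636,74.1779) → (139.0018,46.7450) → (129.9379,29.8442) → (123.0412,30.5816)

[4] `<polygon>` regular polygon, #ff0000→score S511 F1827: (150.3212,20.0252) → (134.9651,18.6033) → (141.4118,32.6131) → (150.3212,20.0252) (closed)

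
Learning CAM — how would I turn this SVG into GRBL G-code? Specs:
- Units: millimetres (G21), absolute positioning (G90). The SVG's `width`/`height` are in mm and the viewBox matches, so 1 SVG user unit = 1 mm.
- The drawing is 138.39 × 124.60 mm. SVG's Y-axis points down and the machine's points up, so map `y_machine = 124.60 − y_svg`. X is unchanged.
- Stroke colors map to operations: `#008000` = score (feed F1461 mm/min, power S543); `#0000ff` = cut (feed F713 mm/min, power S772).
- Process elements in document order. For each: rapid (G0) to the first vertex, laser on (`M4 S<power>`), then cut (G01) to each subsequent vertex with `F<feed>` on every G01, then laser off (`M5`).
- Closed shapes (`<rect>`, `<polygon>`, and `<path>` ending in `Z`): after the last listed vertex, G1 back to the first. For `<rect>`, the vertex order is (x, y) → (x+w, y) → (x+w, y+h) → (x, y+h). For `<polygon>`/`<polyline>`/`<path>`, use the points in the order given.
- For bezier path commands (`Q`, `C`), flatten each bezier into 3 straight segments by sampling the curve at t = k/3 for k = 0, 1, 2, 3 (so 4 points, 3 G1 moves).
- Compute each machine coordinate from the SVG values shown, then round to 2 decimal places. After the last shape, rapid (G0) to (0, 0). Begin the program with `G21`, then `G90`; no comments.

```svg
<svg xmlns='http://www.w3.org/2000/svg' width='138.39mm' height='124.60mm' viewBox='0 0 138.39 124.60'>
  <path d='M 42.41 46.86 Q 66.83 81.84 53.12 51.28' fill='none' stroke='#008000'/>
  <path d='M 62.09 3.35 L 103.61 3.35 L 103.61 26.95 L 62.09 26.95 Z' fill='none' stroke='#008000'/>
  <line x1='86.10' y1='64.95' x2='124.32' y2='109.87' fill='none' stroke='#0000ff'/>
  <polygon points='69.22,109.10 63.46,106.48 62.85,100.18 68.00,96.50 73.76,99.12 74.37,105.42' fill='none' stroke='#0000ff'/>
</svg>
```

G21
G90
G0 X42.41 Y77.74
M4 S543
G01 X54.45 Y61.70 F1461
G01 X58.02 Y60.23 F1461
G01 X53.12 Y73.32 F1461
M5
G0 X62.09 Y121.25
M4 S543
G01 X103.61 Y121.25 F1461
G01 X103.61 Y97.65 F1461
G01 X62.09 Y97.65 F1461
G01 X62.09 Y121.25 F1461
M5
G0 X86.10 Y59.65
M4 S772
G01 X124.32 Y14.73 F713
M5
G0 X69.22 Y15.50
M4 S772
G01 X63.46 Y18.12 F713
G01 X62.85 Y24.42 F713
G01 X68.00 Y28.10 F713
G01 X73.76 Y25.48 F713
G01 X74.37 Y19.18 F713
G01 X69.22 Y15.50 F713
M5
G0 X0.00 Y0.00

1 u = 1 mm; y_m = 124.60 − y.

[1] `<path>` quadratic bezier, #008000→score S543 F1461: (42.41,77.74) → (54.45,61.70) → (58.02,60.23) → (53.12,73.32)

[2] `<path>` rectangle, #008000→score S543 F1461: (62.09,121.25) → (103.61,121.25) → (103.61,97.65) → (62.09,97.65) → (62.09,121.25) (closed)

[3] `<line>` line segment, #0000ff→cut S772 F713: (86.10,59.65) → (124.32,14.73)

[4] `<polygon>` regular polygon, #0000ff→cut S772 F713: (69.22,15.50) → (63.46,18.12) → (62.85,24.42) → (68.00,28.10) → (73.76,25.48) → (74.37,19.18) → (69.22,15.50) (closed)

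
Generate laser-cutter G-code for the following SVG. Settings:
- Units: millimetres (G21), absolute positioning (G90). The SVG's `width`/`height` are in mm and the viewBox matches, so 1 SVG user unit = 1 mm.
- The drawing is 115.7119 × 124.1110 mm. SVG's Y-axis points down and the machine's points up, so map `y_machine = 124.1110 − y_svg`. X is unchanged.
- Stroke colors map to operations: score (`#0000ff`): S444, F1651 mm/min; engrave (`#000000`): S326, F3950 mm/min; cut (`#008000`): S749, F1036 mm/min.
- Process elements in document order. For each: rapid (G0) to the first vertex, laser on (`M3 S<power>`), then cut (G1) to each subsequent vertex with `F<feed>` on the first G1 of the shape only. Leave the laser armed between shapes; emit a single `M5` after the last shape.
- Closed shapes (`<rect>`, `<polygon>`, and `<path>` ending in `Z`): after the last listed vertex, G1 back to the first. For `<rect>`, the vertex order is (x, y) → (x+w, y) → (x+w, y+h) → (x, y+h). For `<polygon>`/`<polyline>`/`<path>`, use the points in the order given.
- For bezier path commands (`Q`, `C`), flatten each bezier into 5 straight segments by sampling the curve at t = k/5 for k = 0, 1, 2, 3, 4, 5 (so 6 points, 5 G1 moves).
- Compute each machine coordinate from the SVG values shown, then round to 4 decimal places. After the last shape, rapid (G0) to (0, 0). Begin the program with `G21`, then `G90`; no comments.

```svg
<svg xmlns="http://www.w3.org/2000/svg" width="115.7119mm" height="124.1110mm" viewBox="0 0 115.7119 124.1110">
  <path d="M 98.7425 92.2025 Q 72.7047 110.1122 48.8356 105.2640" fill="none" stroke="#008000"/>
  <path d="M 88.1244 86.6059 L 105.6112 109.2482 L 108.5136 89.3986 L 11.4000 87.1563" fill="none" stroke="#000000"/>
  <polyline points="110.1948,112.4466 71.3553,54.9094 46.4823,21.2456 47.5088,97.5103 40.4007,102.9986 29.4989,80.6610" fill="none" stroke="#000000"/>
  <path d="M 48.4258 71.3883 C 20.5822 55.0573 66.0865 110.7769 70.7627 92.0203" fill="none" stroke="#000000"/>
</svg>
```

G21
G90
G0 X98.7425 Y31.9085
M3 S749
G1 X88.4141 Y25.6549 F1036
G1 X78.2593 Y21.2220
G1 X68.2779 Y18.6097
G1 X58.4700 Y17.8180
G1 X48.8356 Y18.8470
G0 X88.1244 Y37.5051
M3 S326
G1 X105.6112 Y14.8628 F3950
G1 X108.5136 Y34.7124
G1 X11.4000 Y36.9547
G0 X110.1948 Y11.6644
M3 S326
G1 X71.3553 Y69.2016 F3950
G1 X46.4823 Y102.8654
G1 X47.5088 Y26.6007
G1 X40.4007 Y21.1124
G1 X29.4989 Y43.4500
G0 X48.4258 Y52.7227
M3 S326
G1 X39.6080 Y55.0474 F3950
G1 X42.9132 Y47.1133
G1 X52.8610 Y35.9536
G1 X63.9710 Y28.6017
G1 X70.7627 Y32.0907
M5
G0 X0.0000 Y0.0000

viewBox `0 0 115.7119 124.1110` with mm width/height → 1 unit = 1 mm. Flip: y_m = 124.1110 − y_svg.

**Shape 1** — `<path>` quadratic bezier, stroke `#008000` → cut (S749, F1036). Control points (SVG): P0=(98.7425,92.2025), P1=(72.7047,110.1122), P2=(48.8356,105.2640); sampled at t=k/5. Machine vertices: (98.7425,31.9085) → (88.4141,25.6549) → (78.2593,21.2220) → (68.2779,18.6097) → (58.4700,17.8180) → (48.8356,18.8470). Open path.

**Shape 2** — `<path>` open polyline, stroke `#000000` → engrave (S326, F3950). Machine vertices: (88.1244,37.5051) → (105.6112,14.8628) → (108.5136,34.7124) → (11.4000,36.9547). Open path.

**Shape 3** — `<polyline>` open polyline, stroke `#000000` → engrave (S326, F3950). Machine vertices: (110.1948,11.6644) → (71.3553,69.2016) → (46.4823,102.8654) → (47.5088,26.6007) → (40.4007,21.1124) → (29.4989,43.4500). Open path.

**Shape 4** — `<path>` cubic bezier, stroke `#000000` → engrave (S326, F3950). Control points (SVG): P0=(48.4258,71.3883), P1=(20.5822,55.0573), P2=(66.0865,110.7769), P3=(70.7627,92.0203); sampled at t=k/5. Machine vertices: (48.4258,52.7227) → (39.6080,55.0474) → (42.9132,47.1133) → (52.8610,35.9536) → (63.9710,28.6017) → (70.7627,32.0907). Open path.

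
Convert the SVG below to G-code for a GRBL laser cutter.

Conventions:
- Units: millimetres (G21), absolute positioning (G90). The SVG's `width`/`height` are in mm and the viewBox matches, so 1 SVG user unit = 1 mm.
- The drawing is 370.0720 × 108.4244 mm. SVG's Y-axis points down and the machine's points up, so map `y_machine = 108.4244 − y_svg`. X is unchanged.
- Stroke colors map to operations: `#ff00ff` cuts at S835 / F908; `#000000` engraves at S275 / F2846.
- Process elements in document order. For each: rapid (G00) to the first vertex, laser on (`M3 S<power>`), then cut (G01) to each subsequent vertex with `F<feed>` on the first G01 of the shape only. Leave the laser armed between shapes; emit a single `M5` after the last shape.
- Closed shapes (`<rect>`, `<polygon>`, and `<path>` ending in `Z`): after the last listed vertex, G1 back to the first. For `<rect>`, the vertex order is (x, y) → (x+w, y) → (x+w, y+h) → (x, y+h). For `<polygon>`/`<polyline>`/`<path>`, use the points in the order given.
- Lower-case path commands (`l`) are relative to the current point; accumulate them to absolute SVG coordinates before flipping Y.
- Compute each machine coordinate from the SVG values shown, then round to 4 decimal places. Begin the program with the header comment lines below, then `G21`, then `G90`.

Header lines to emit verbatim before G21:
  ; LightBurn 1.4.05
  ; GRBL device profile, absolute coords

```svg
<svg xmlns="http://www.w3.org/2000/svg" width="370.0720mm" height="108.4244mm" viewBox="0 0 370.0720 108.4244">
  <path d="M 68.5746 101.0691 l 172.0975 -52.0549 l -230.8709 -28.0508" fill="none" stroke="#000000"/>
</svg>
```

; LightBurn 1.4.05
; GRBL device profile, absolute coords
G21
G90
G00 X68.5746 Y7.3553
M3 S275
G01 X240.6721 Y59.4102 F2846
G01 X9.8012 Y87.4610
M5

Since the viewBox matches the mm dimensions, user units are millimetres directly. The only transform is the Y-flip y_m = 108.4244 − y_svg.

Shape 1 is a open polyline drawn with `<path>`. Its stroke #000000 means engrave at S275, F2846. After flipping Y the toolpath is (68.5746,7.3553) → (240.6721,59.4102) → (9.8012,87.4610).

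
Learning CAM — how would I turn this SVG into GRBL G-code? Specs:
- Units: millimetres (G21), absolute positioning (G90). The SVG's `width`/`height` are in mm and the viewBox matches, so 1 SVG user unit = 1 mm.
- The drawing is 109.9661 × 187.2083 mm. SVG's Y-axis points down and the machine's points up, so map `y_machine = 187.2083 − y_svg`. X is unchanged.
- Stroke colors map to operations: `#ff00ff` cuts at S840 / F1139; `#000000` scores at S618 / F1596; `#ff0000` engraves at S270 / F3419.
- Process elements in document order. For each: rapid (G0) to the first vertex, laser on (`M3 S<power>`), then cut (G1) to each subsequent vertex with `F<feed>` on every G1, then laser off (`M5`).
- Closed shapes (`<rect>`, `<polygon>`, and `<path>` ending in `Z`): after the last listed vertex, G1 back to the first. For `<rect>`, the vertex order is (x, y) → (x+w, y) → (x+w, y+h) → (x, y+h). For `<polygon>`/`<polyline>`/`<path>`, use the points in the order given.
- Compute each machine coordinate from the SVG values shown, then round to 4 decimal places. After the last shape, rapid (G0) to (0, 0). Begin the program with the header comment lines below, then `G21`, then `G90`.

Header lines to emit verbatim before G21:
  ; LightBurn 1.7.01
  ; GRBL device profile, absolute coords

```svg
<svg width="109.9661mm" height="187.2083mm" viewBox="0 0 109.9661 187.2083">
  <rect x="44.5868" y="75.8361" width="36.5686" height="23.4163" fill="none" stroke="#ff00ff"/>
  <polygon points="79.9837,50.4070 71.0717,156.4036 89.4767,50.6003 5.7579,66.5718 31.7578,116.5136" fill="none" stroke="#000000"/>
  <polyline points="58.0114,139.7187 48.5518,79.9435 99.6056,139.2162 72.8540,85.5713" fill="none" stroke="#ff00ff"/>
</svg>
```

; LightBurn 1.7.01
; GRBL device profile, absolute coords
G21
G90
G0 X44.5868 Y111.3722
M3 S840
G1 X81.1554 Y111.3722 F1139
G1 X81.1554 Y87.9559 F1139
G1 X44.5868 Y87.9559 F1139
G1 X44.5868 Y111.3722 F1139
M5
G0 X79.9837 Y136.8013
M3 S618
G1 X71.0717 Y30.8047 F1596
G1 X89.4767 Y136.6080 F1596
G1 X5.7579 Y120.6365 F1596
G1 X31.7578 Y70.6947 F1596
G1 X79.9837 Y136.8013 F1596
M5
G0 X58.0114 Y47.4896
M3 S840
G1 X48.5518 Y107.2648 F1139
G1 X99.6056 Y47.9921 F1139
G1 X72.8540 Y101.6370 F1139
M5
G0 X0.0000 Y0.0000

Since the viewBox matches the mm dimensions, user units are millimetres directly. The only transform is the Y-flip y_m = 187.2083 − y_svg.

Shape 1 is a rectangle drawn with `<rect>`. Its stroke #ff00ff means cut at S840, F1139. After flipping Y the toolpath is (44.5868,111.3722) → (81.1554,111.3722) → (81.1554,87.9559) → (44.5868,87.9559) → (44.5868,111.3722), returning to the start.

Shape 2 is a closed polygon drawn with `<polygon>`. Its stroke #000000 means score at S618, F1596. After flipping Y the toolpath is (79.9837,136.8013) → (71.0717,30.8047) → (89.4767,136.6080) → (5.7579,120.6365) → (31.7578,70.6947) → (79.9837,136.8013), returning to the start.

Shape 3 is a open polyline drawn with `<polyline>`. Its stroke #ff00ff means cut at S840, F1139. After flipping Y the toolpath is (58.0114,47.4896) → (48.5518,107.2648) → (99.6056,47.9921) → (72.8540,101.6370).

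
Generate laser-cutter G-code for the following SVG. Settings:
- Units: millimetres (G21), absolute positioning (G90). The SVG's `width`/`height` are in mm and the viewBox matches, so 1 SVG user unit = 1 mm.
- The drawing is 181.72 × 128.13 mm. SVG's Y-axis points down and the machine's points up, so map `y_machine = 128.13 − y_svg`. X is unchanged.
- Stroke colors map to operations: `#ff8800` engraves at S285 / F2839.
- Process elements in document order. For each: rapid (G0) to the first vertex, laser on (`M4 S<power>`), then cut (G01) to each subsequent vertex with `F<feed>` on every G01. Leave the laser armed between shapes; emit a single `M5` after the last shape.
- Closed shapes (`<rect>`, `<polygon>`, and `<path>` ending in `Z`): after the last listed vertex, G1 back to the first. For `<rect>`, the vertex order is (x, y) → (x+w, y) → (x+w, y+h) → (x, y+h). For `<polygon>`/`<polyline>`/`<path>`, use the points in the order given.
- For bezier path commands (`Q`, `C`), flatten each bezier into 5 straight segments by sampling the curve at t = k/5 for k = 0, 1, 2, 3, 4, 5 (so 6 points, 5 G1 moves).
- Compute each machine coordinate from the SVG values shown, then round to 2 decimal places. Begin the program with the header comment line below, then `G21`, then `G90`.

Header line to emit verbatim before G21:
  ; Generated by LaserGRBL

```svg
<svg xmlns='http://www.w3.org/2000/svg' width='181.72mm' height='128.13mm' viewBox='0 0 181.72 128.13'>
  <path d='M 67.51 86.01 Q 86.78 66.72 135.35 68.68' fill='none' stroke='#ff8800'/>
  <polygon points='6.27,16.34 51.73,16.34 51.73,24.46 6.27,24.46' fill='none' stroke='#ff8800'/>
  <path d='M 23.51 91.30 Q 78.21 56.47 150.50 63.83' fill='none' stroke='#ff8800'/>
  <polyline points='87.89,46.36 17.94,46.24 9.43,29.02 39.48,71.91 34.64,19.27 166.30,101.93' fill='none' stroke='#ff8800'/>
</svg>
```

; Generated by LaserGRBL
G21
G90
G0 X67.51 Y42.12
M4 S285
G01 X76.39 Y48.99 F2839
G01 X87.61 Y54.15 F2839
G01 X101.18 Y57.62 F2839
G01 X117.09 Y59.38 F2839
G01 X135.35 Y59.45 F2839
G0 X6.27 Y111.79
M4 S285
G01 X51.73 Y111.79 F2839
G01 X51.73 Y103.67 F2839
G01 X6.27 Y103.67 F2839
G01 X6.27 Y111.79 F2839
G0 X23.51 Y36.83
M4 S285
G01 X46.09 Y49.07 F2839
G01 X70.08 Y57.94 F2839
G01 X95.48 Y63.44 F2839
G01 X122.29 Y65.56 F2839
G01 X150.50 Y64.30 F2839
G0 X87.89 Y81.77
M4 S285
G01 X17.94 Y81.89 F2839
G01 X9.43 Y99.11 F2839
G01 X39.48 Y56.22 F2839
G01 X34.64 Y108.86 F2839
G01 X166.30 Y26.20 F2839
M5

viewBox `0 0 181.72 128.13` with mm width/height → 1 unit = 1 mm. Flip: y_m = 128.13 − y_svg.

**Shape 1** — `<path>` quadratic bezier, stroke `#ff8800` → engrave (S285, F2839). Control points (SVG): P0=(67.51,86.01), P1=(86.78,66.72), P2=(135.35,68.68); sampled at t=k/5. Machine vertices: (67.51,42.12) → (76.39,48.99) → (87.61,54.15) → (101.18,57.62) → (117.09,59.38) → (135.35,59.45). Open path.

**Shape 2** — `<polygon>` rectangle, stroke `#ff8800` → engrave (S285, F2839). Machine vertices: (6.27,111.79) → (51.73,111.79) → (51.73,103.67) → (6.27,103.67) → (6.27,111.79). Closed: final G1 returns to the first vertex.

**Shape 3** — `<path>` quadratic bezier, stroke `#ff8800` → engrave (S285, F2839). Control points (SVG): P0=(23.51,91.30), P1=(78.21,56.47), P2=(150.50,63.83); sampled at t=k/5. Machine vertices: (23.51,36.83) → (46.09,49.07) → (70.08,57.94) → (95.48,63.44) → (122.29,65.56) → (150.50,64.30). Open path.

**Shape 4** — `<polyline>` open polyline, stroke `#ff8800` → engrave (S285, F2839). Machine vertices: (87.89,81.77) → (17.94,81.89) → (9.43,99.11) → (39.48,56.22) → (34.64,108.86) → (166.30,26.20). Open path.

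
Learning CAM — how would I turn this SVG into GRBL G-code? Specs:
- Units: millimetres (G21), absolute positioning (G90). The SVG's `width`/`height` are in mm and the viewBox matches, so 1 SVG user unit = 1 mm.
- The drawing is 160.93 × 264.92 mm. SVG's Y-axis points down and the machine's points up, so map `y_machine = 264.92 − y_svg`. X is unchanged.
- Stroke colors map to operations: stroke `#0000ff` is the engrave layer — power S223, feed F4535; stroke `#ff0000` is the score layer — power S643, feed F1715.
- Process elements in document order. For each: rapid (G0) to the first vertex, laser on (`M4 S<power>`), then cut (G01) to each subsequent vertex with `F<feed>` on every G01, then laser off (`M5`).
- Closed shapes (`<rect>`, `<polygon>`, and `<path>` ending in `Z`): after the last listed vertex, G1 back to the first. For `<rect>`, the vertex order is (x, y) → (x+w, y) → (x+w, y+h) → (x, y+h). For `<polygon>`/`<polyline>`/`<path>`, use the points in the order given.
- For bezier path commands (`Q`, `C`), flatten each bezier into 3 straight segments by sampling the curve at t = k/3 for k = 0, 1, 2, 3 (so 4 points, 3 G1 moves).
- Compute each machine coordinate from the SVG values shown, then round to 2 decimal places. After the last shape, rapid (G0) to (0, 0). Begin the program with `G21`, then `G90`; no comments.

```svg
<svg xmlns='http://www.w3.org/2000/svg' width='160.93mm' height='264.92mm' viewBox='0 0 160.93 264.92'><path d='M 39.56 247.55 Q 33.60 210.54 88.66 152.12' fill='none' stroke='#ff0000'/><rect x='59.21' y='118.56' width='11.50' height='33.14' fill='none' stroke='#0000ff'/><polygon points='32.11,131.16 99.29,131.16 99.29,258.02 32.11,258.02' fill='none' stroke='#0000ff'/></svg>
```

viewBox `0 0 160.93 264.92` with mm width/height → 1 unit = 1 mm. Flip: y_m = 264.92 − y_svg.

**Shape 1** — `<path>` quadratic bezier, stroke `#ff0000` → score (S643, F1715). Control points (SVG): P0=(39.56,247.55), P1=(33.60,210.54), P2=(88.66,152.12); sampled at t=k/3. Machine vertices: (39.56,17.37) → (42.37,44.42) → (58.73,76.23) → (88.66,112.80). Open path.

**Shape 2** — `<rect>` rectangle, stroke `#0000ff` → engrave (S223, F4535). Machine vertices: (59.21,146.36) → (70.71,146.36) → (70.71,113.22) → (59.21,113.22) → (59.21,146.36). Closed: final G1 returns to the first vertex.

**Shape 3** — `<polygon>` rectangle, stroke `#0000ff` → engrave (S223, F4535). Machine vertices: (32.11,133.76) → (99.29,133.76) → (99.29,6.90) → (32.11,6.90) → (32.11,133.76). Closed: final G1 returns to the first vertex.

G21
G90
G0 X39.56 Y17.37
M4 S643
G01 X42.37 Y44.42 F1715
G01 X58.73 Y76.23 F1715
G01 X88.66 Y112.80 F1715
M5
G0 X59.21 Y146.36
M4 S223
G01 X70.71 Y146.36 F4535
G01 X70.71 Y113.22 F4535
G01 X59.21 Y113.22 F4535
G01 X59.21 Y146.36 F4535
M5
G0 X32.11 Y133.76
M4 S223
G01 X99.29 Y133.76 F4535
G01 X99.29 Y6.90 F4535
G01 X32.11 Y6.90 F4535
G01 X32.11 Y133.76 F4535
M5
G0 X0.00 Y0.00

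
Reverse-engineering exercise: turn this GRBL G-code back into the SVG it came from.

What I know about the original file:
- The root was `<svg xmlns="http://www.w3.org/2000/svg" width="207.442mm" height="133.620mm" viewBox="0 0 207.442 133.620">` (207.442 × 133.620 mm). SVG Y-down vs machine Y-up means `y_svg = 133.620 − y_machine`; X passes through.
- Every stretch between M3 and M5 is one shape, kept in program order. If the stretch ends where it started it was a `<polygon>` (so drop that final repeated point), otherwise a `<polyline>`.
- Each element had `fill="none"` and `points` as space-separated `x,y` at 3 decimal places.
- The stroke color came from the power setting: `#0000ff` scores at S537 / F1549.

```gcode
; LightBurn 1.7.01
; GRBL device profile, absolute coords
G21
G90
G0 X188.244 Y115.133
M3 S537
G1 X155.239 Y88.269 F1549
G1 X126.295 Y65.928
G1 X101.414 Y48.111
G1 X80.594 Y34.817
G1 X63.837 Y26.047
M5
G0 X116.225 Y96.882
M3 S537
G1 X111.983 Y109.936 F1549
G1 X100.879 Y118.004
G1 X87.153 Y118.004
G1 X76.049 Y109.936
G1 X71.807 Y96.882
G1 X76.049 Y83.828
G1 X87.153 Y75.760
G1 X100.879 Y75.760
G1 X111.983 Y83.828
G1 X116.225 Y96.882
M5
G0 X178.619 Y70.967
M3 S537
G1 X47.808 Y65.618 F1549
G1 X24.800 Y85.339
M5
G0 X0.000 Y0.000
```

Each laser-on run becomes one SVG element. Flip Y back into SVG space with y_svg = 133.620 − y_machine. Every run uses S537, so all elements get stroke `#0000ff` (score).

Run 1: The run is open, so emit a `<polyline>` with points (Y-flipped): 188.244,18.487 155.239,45.351 126.295,67.692 101.414,85.509 80.594,98.803 63.837,107.573.

Run 2: The run returns to its start, so emit a `<polygon>` with points (Y-flipped): 116.225,36.738 111.983,23.684 100.879,15.616 87.153,15.616 76.049,23.684 71.807,36.738 76.049,49.792 87.153,57.860 100.879,57.860 111.983,49.792.

Run 3: The run is open, so emit a `<polyline>` with points (Y-flipped): 178.619,62.653 47.808,68.002 24.800,48.281.

<svg xmlns="http://www.w3.org/2000/svg" width="207.442mm" height="133.620mm" viewBox="0 0 207.442 133.620">
  <polyline points="188.244,18.487 155.239,45.351 126.295,67.692 101.414,85.509 80.594,98.803 63.837,107.573" fill="none" stroke="#0000ff"/>
  <polygon points="116.225,36.738 111.983,23.684 100.879,15.616 87.153,15.616 76.049,23.684 71.807,36.738 76.049,49.792 87.153,57.860 100.879,57.860 111.983,49.792" fill="none" stroke="#0000ff"/>
  <polyline points="178.619,62.653 47.808,68.002 24.800,48.281" fill="none" stroke="#0000ff"/>
</svg>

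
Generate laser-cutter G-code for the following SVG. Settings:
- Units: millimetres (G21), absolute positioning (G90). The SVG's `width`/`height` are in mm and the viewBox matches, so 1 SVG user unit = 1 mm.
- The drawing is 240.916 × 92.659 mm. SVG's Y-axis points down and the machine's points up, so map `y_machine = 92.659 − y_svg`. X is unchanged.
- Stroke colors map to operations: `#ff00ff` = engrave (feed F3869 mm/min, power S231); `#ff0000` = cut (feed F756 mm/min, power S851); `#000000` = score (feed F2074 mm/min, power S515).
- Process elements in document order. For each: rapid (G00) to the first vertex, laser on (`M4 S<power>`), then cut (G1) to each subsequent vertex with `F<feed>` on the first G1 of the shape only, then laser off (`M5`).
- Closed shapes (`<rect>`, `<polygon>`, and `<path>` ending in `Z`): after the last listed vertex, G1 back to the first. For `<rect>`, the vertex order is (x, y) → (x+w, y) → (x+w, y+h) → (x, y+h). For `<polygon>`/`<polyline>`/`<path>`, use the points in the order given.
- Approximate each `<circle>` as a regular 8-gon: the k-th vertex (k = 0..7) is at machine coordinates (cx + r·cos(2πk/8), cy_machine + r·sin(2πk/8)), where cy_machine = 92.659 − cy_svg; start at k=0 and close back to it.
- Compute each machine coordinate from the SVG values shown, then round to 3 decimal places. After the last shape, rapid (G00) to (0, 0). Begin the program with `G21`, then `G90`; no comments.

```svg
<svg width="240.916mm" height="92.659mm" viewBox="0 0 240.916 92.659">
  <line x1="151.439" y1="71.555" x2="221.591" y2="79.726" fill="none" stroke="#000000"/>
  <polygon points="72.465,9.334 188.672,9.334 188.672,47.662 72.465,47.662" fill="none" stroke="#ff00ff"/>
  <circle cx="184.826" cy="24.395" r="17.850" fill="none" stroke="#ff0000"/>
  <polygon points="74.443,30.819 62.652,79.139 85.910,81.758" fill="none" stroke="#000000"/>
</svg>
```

G21
G90
G00 X151.439 Y21.104
M4 S515
G1 X221.591 Y12.933 F2074
M5
G00 X72.465 Y83.325
M4 S231
G1 X188.672 Y83.325 F3869
G1 X188.672 Y44.997
G1 X72.465 Y44.997
G1 X72.465 Y83.325
M5
G00 X202.676 Y68.264
M4 S851
G1 X197.448 Y80.886 F756
G1 X184.826 Y86.114
G1 X172.204 Y80.886
G1 X166.976 Y68.264
G1 X172.204 Y55.642
G1 X184.826 Y50.414
G1 X197.448 Y55.642
G1 X202.676 Y68.264
M5
G00 X74.443 Y61.840
M4 S515
G1 X62.652 Y13.520 F2074
G1 X85.910 Y10.901
G1 X74.443 Y61.840
M5
G00 X0.000 Y0.000

viewBox `0 0 240.916 92.659` with mm width/height → 1 unit = 1 mm. Flip: y_m = 92.659 − y_svg.

**Shape 1** — `<line>` line segment, stroke `#000000` → score (S515, F2074). Machine vertices: (151.439,21.104) → (221.591,12.933). Open path.

**Shape 2** — `<polygon>` rectangle, stroke `#ff00ff` → engrave (S231, F3869). Machine vertices: (72.465,83.325) → (188.672,83.325) → (188.672,44.997) → (72.465,44.997) → (72.465,83.325). Closed: final G1 returns to the first vertex.

**Shape 3** — `<circle>` circle, stroke `#ff0000` → cut (S851, F756). Machine vertices: (202.676,68.264) → (197.448,80.886) → (184.826,86.114) → (172.204,80.886) → (166.976,68.264) → (172.204,55.642) → (184.826,50.414) → (197.448,55.642) → (202.676,68.264). Closed: final G1 returns to the first vertex.

**Shape 4** — `<polygon>` closed polygon, stroke `#000000` → score (S515, F2074). Machine vertices: (74.443,61.840) → (62.652,13.520) → (85.910,10.901) → (74.443,61.840). Closed: final G1 returns to the first vertex.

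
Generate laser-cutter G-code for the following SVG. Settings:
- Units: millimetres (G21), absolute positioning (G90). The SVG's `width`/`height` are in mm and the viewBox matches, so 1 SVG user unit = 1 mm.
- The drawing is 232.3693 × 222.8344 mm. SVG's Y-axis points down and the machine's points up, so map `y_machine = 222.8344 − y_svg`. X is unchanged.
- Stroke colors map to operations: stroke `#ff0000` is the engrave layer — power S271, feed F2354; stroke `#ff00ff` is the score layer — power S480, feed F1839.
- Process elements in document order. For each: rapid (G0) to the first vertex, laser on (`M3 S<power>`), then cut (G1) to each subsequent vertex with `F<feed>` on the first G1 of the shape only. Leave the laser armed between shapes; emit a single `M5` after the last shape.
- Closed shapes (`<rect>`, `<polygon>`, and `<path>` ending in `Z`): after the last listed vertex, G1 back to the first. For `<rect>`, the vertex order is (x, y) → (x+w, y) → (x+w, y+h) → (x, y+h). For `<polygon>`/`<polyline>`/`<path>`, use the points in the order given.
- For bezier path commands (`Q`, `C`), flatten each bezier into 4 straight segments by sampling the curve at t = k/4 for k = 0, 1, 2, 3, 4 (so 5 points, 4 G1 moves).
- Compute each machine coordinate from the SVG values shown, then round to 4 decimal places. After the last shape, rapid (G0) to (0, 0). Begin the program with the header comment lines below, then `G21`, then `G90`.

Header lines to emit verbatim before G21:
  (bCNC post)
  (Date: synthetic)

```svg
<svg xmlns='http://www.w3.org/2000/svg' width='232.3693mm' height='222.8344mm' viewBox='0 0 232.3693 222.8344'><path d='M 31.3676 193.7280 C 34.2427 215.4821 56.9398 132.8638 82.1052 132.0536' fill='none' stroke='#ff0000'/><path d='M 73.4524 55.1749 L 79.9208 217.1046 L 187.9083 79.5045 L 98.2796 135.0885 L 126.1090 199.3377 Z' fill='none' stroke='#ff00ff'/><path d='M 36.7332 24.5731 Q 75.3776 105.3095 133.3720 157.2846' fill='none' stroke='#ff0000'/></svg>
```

viewBox `0 0 232.3693 222.8344` with mm width/height → 1 unit = 1 mm. Flip: y_m = 222.8344 − y_svg.

**Shape 1** — `<path>` cubic bezier, stroke `#ff0000` → engrave (S271, F2354). Control points (SVG): P0=(31.3676,193.7280), P1=(34.2427,215.4821), P2=(56.9398,132.8638), P3=(82.1052,132.0536); sampled at t=k/4. Machine vertices: (31.3676,29.1064) → (36.9694,29.4516) → (48.3775,51.4820) → (63.9651,77.7432) → (82.1052,90.7808). Open path.

**Shape 2** — `<path>` closed polygon, stroke `#ff00ff` → score (S480, F1839). Machine vertices: (73.4524,167.6595) → (79.9208,5.7298) → (187.9083,143.3299) → (98.2796,87.7459) → (126.1090,23.4967) → (73.4524,167.6595). Closed: final G1 returns to the first vertex.

**Shape 3** — `<path>` quadratic bezier, stroke `#ff0000` → engrave (S271, F2354). Control points (SVG): P0=(36.7332,24.5731), P1=(75.3776,105.3095), P2=(133.3720,157.2846); sampled at t=k/4. Machine vertices: (36.7332,198.2613) → (57.2648,159.6907) → (80.2151,124.7152) → (105.5842,93.3349) → (133.3720,65.5498). Open path.

(bCNC post)
(Date: synthetic)
G21
G90
G0 X31.3676 Y29.1064
M3 S271
G1 X36.9694 Y29.4516 F2354
G1 X48.3775 Y51.4820
G1 X63.9651 Y77.7432
G1 X82.1052 Y90.7808
G0 X73.4524 Y167.6595
M3 S480
G1 X79.9208 Y5.7298 F1839
G1 X187.9083 Y143.3299
G1 X98.2796 Y87.7459
G1 X126.1090 Y23.4967
G1 X73.4524 Y167.6595
G0 X36.7332 Y198.2613
M3 S271
G1 X57.2648 Y159.6907 F2354
G1 X80.2151 Y124.7152
G1 X105.5842 Y93.3349
G1 X133.3720 Y65.5498
M5
G0 X0.0000 Y0.0000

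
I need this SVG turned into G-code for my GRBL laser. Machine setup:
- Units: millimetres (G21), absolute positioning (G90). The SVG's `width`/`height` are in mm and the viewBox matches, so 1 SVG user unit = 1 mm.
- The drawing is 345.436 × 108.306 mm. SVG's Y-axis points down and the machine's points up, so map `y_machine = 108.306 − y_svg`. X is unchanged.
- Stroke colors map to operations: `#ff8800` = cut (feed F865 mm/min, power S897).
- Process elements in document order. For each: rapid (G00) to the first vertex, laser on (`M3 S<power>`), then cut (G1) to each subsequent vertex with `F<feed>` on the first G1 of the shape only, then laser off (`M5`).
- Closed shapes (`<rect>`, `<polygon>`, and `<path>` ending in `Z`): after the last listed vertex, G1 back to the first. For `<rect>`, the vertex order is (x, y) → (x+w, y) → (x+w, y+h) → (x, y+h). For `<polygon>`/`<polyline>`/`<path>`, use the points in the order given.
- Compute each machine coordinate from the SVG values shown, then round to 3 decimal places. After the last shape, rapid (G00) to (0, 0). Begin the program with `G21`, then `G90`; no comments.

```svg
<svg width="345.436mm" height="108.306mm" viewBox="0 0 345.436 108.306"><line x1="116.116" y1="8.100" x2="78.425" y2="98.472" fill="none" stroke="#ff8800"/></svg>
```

1 u = 1 mm; y_m = 108.306 − y.

[1] `<line>` line segment, #ff8800→cut S897 F865: (116.116,100.206) → (78.425,9.834)

G21
G90
G00 X116.116 Y100.206
M3 S897
G1 X78.425 Y9.834 F865
M5
G00 X0.000 Y0.000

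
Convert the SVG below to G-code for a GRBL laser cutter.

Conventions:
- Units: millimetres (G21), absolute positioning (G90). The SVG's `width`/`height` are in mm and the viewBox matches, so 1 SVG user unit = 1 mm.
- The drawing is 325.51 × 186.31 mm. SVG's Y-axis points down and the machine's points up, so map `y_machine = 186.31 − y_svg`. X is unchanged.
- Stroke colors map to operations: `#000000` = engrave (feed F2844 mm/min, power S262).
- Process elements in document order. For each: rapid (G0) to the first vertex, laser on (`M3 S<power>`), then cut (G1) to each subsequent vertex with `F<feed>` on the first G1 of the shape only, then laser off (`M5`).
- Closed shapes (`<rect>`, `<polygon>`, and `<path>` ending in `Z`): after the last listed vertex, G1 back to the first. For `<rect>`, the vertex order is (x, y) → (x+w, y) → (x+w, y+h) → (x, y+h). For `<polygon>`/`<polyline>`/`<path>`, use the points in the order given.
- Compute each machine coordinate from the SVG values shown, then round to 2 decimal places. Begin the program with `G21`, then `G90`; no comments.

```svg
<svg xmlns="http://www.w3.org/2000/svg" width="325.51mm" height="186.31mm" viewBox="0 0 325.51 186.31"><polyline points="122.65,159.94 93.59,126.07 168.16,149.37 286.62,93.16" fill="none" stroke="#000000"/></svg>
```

Since the viewBox matches the mm dimensions, user units are millimetres directly. The only transform is the Y-flip y_m = 186.31 − y_svg.

Shape 1 is a open polyline drawn with `<polyline>`. Its stroke #000000 means engrave at S262, F2844. After flipping Y the toolpath is (122.65,26.37) → (93.59,60.24) → (168.16,36.94) → (286.62,93.15).

G21
G90
G0 X122.65 Y26.37
M3 S262
G1 X93.59 Y60.24 F2844
G1 X168.16 Y36.94
G1 X286.62 Y93.15
M5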